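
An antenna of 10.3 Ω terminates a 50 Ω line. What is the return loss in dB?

RL ≈ 3.63 dB

Γ = (10.3 − 50)/(10.3 + 50) = -0.658
RL = −20·log₁₀|Γ| = −20·log₁₀(0.658)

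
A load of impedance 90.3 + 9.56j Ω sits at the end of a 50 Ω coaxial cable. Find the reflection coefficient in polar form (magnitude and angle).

Γ = (Z_L − Z_0)/(Z_L + Z_0) = (40.3 + j9.56)/(140.3 + j9.56)
|Γ| = 41.4/141 = 0.295

Γ ≈ 0.295 ∠ 9.45°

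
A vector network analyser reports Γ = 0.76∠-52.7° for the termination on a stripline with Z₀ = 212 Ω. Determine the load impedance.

Z_L = Z_0·(1 + Γ)/(1 − Γ) = 212·(1.46 − j0.605)/(0.539 + j0.605)

Z_L ≈ 136 − j390 Ω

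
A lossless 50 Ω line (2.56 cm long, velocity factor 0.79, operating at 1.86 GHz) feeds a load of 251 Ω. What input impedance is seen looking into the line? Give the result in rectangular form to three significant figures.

λ = v/f = 0.79·c / 1.86 GHz = 0.127 m
βl = 2π·l/λ = 2π × 0.201 = 72.3°
tan(βl) = tan(72.3°) = 3.14
Z_in = Z_0·(Z_L + jZ_0·tanβl)/(Z_0 + jZ_L·tanβl)
     = 50·(251 + j157)/(50 + j788)

Z_in ≈ 10.9 − j15.2 Ω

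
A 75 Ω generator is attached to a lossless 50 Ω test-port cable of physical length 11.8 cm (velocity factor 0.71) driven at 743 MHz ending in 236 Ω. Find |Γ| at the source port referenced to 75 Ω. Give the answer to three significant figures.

|Γ| ≈ 0.621

λ = v/f = 0.71·c / 743 MHz = 0.287 m
βl = 2π·l/λ = 2π × 0.412 = 148°
tan(βl) = -0.62
Z_in = Z_0·(Z_L + jZ_0·tanβl)/(Z_0 + jZ_L·tanβl) = 34.1 + j68.9 Ω
Γ_s = (Z_in − Z_s)/(Z_in + Z_s) = (-40.9 + j68.9)/(109 + j68.9), |Γ_s| = 0.621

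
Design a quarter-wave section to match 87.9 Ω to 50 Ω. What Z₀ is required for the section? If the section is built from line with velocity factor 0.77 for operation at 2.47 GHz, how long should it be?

Z_qwt = √(Z_0·R_L) = √(50 × 87.9) = √4395
λ = 0.77·c/f = 0.0935 m, so l = λ/4 = 0.0234 m

Z_qwt ≈ 66.3 Ω; length ≈ 2.34 cm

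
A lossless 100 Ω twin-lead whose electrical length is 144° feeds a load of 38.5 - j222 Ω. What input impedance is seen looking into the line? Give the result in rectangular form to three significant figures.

tan(βl) = tan(144°) = -0.727
Z_in = Z_0·(Z_L + jZ_0·tanβl)/(Z_0 + jZ_L·tanβl)
     = 100·(38.5 − j295)/(-61.3 − j28)

Z_in ≈ 130 + j422 Ω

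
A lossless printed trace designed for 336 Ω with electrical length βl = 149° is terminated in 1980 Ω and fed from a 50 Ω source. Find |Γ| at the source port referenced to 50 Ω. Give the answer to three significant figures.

|Γ| ≈ 0.935

tan(βl) = -0.601
Z_in = Z_0·(Z_L + jZ_0·tanβl)/(Z_0 + jZ_L·tanβl) = 199 + j503 Ω
Γ_s = (Z_in − Z_s)/(Z_in + Z_s) = (149 + j503)/(249 + j503), |Γ_s| = 0.935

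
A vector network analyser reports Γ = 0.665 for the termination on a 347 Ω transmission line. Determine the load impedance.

Z_L ≈ 1720 Ω

Z_L = Z_0·(1 + Γ)/(1 − Γ) = 347·(1.67)/(0.335)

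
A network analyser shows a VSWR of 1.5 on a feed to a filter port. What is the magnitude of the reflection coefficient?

|Γ| ≈ 0.2

|Γ| = (S − 1)/(S + 1) = (1.5 − 1)/(1.5 + 1) = 0.5/2.5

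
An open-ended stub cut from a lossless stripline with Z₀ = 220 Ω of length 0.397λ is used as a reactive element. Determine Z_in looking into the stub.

βl = 2π × 0.397 = 143°
tan(βl) = -0.756
For an open-ended stub, Z_in = −jZ_0·cot(βl) = −jZ_0/tan(βl)

Z_in ≈ +j291 Ω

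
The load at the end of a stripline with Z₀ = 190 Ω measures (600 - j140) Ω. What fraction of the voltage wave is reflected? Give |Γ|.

|Γ| ≈ 0.54

Γ = (Z_L − Z_0)/(Z_L + Z_0) = (410 − j140)/(790 − j140)
|Γ| = 433/802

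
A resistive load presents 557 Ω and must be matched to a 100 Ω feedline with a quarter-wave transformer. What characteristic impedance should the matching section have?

Z_qwt ≈ 236 Ω

Z_qwt = √(Z_0·R_L) = √(100 × 557) = √55700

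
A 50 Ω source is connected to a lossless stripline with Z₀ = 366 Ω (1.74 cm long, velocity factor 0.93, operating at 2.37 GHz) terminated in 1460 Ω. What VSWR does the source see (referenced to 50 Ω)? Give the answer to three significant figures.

VSWR ≈ 11.9

λ = v/f = 0.93·c / 2.37 GHz = 0.118 m
βl = 2π·l/λ = 2π × 0.148 = 53.2°
tan(βl) = 1.34
Z_in = Z_0·(Z_L + jZ_0·tanβl)/(Z_0 + jZ_L·tanβl) = 138 − j248 Ω
Γ_s = (Z_in − Z_s)/(Z_in + Z_s) = (88.2 − j248)/(188 − j248), |Γ_s| = 0.845
VSWR = (1 + |Γ_s|)/(1 − |Γ_s|)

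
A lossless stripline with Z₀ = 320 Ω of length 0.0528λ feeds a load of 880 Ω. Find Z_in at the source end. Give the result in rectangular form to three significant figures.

βl = 2π × 0.0528 = 19°
tan(βl) = tan(19°) = 0.344
Z_in = Z_0·(Z_L + jZ_0·tanβl)/(Z_0 + jZ_L·tanβl)
     = 320·(880 + j110)/(320 + j303)

Z_in ≈ 519 − j381 Ω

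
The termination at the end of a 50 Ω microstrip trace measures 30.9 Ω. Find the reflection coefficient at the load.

Γ = (Z_L − Z_0)/(Z_L + Z_0) = (30.9 − 50)/(30.9 + 50) = -19.1/80.9

Γ = -0.236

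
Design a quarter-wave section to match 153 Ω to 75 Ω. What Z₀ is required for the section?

Z_qwt = √(Z_0·R_L) = √(75 × 153) = √11480

Z_qwt ≈ 107 Ω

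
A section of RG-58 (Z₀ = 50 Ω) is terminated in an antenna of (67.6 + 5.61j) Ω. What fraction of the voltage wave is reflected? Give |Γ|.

|Γ| ≈ 0.157

Γ = (Z_L − Z_0)/(Z_L + Z_0) = (17.6 + j5.61)/(117.6 + j5.61)
|Γ| = 18.5/118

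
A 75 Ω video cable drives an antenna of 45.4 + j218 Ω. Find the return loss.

Γ = (-29.6 + j218)/(120.4 + j218), |Γ| = 0.883
RL = −20·log₁₀|Γ| = −20·log₁₀(0.883)

RL ≈ 1.08 dB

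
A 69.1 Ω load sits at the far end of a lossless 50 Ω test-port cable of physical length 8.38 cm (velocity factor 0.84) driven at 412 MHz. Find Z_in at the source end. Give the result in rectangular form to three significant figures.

Z_in ≈ 45.4 − j14.8 Ω

λ = v/f = 0.84·c / 412 MHz = 0.612 m
βl = 2π·l/λ = 2π × 0.137 = 49.3°
tan(βl) = tan(49.3°) = 1.16
Z_in = Z_0·(Z_L + jZ_0·tanβl)/(Z_0 + jZ_L·tanβl)
     = 50·(69.1 + j58.2)/(50 + j80.4)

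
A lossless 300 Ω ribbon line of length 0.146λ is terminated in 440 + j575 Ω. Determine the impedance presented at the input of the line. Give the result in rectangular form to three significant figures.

Z_in ≈ 201 − j387 Ω

βl = 2π × 0.146 = 52.6°
tan(βl) = tan(52.6°) = 1.31
Z_in = Z_0·(Z_L + jZ_0·tanβl)/(Z_0 + jZ_L·tanβl)
     = 300·(440 + j967)/(-451 + j575)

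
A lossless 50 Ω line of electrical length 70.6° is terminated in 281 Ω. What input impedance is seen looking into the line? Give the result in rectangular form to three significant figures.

Z_in ≈ 9.96 − j17 Ω

tan(βl) = tan(70.6°) = 2.84
Z_in = Z_0·(Z_L + jZ_0·tanβl)/(Z_0 + jZ_L·tanβl)
     = 50·(281 + j142)/(50 + j798)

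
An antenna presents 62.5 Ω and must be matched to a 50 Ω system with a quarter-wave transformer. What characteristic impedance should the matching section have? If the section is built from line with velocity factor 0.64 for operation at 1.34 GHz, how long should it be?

Z_qwt ≈ 55.9 Ω; length ≈ 3.58 cm

Z_qwt = √(Z_0·R_L) = √(50 × 62.5) = √3125
λ = 0.64·c/f = 0.143 m, so l = λ/4 = 0.0358 m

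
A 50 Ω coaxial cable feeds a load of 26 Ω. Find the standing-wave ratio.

Γ = (26 − 50)/(26 + 50) = -0.316
VSWR = (1 + 0.316)/(1 − 0.316)

VSWR ≈ 1.92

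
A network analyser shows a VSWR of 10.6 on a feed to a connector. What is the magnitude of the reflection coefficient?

|Γ| ≈ 0.828

|Γ| = (S − 1)/(S + 1) = (10.6 − 1)/(10.6 + 1) = 9.6/11.6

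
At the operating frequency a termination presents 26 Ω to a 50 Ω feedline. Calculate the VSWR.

VSWR ≈ 1.92

Γ = (26 − 50)/(26 + 50) = -0.316
VSWR = (1 + 0.316)/(1 − 0.316)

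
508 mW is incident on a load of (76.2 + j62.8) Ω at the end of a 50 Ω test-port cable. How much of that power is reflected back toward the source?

P_reflected ≈ 118 mW

|Γ| = |(26.2 + j62.8)/(126.2 + j62.8)| = 0.483
|Γ|² = 0.233
P_refl = |Γ|²·P_inc = 118 mW, P_del = (1 − |Γ|²)·P_inc = 390 mW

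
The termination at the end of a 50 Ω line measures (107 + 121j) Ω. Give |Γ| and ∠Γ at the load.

Γ = (Z_L − Z_0)/(Z_L + Z_0) = (57 + j121)/(157 + j121)
|Γ| = 134/198 = 0.675

Γ ≈ 0.675 ∠ 27.2°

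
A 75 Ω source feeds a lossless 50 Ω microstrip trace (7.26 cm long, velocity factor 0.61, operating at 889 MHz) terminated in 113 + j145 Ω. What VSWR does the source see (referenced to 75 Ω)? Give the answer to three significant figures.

λ = v/f = 0.61·c / 889 MHz = 0.206 m
βl = 2π·l/λ = 2π × 0.353 = 127°
tan(βl) = -1.33
Z_in = Z_0·(Z_L + jZ_0·tanβl)/(Z_0 + jZ_L·tanβl) = 9.59 + j22.1 Ω
Γ_s = (Z_in − Z_s)/(Z_in + Z_s) = (-65.4 + j22.1)/(84.6 + j22.1), |Γ_s| = 0.79
VSWR = (1 + |Γ_s|)/(1 − |Γ_s|)

VSWR ≈ 8.51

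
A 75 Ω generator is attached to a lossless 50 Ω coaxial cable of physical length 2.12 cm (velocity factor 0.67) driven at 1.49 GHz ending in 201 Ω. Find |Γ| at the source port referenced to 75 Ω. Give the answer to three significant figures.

|Γ| ≈ 0.669

λ = v/f = 0.67·c / 1.49 GHz = 0.135 m
βl = 2π·l/λ = 2π × 0.157 = 56.6°
tan(βl) = 1.52
Z_in = Z_0·(Z_L + jZ_0·tanβl)/(Z_0 + jZ_L·tanβl) = 17.4 − j30.1 Ω
Γ_s = (Z_in − Z_s)/(Z_in + Z_s) = (-57.6 − j30.1)/(92.4 − j30.1), |Γ_s| = 0.669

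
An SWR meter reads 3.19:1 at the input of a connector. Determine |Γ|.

|Γ| = (S − 1)/(S + 1) = (3.19 − 1)/(3.19 + 1) = 2.19/4.19

|Γ| ≈ 0.523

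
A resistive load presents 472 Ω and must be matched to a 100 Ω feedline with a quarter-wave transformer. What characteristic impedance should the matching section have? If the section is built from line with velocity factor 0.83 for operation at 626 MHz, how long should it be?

Z_qwt ≈ 217 Ω; length ≈ 9.94 cm

Z_qwt = √(Z_0·R_L) = √(100 × 472) = √47200
λ = 0.83·c/f = 0.398 m, so l = λ/4 = 0.0994 m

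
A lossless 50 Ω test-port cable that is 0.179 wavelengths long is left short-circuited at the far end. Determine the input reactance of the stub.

βl = 2π × 0.179 = 64.4°
tan(βl) = 2.09
For a short-circuited stub, Z_in = jZ_0·tan(βl)

X_in ≈ 105 Ω (inductive)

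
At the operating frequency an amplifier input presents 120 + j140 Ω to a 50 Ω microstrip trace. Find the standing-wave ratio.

VSWR ≈ 5.91

Γ = (Z_L − Z_0)/(Z_L + Z_0) = (70 + j140)/(170 + j140)
|Γ| = 157/220 = 0.711
VSWR = (1 + |Γ|)/(1 − |Γ|) = 1.71/0.289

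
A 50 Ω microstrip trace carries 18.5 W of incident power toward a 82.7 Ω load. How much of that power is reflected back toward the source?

P_reflected ≈ 1.12 W

Γ = (82.7 − 50)/(82.7 + 50) = 0.246
|Γ|² = 0.0607
P_refl = |Γ|²·P_inc = 1.12 W, P_del = (1 − |Γ|²)·P_inc = 17.4 W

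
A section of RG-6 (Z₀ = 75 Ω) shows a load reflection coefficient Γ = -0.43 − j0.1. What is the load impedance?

Z_L = Z_0·(1 + Γ)/(1 − Γ) = 75·(0.57 − j0.1)/(1.43 + j0.1)

Z_L ≈ 29.4 − j7.3 Ω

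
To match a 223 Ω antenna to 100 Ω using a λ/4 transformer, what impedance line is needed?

Z_qwt ≈ 149 Ω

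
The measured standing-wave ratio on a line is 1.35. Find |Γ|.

|Γ| = (S − 1)/(S + 1) = (1.35 − 1)/(1.35 + 1) = 0.35/2.35

|Γ| ≈ 0.149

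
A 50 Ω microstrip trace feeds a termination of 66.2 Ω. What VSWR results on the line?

VSWR ≈ 1.32

Γ = (66.2 − 50)/(66.2 + 50) = 0.139
VSWR = (1 + 0.139)/(1 − 0.139)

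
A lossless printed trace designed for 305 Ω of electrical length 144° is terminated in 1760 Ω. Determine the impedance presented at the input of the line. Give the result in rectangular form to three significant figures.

tan(βl) = tan(144°) = -0.727
Z_in = Z_0·(Z_L + jZ_0·tanβl)/(Z_0 + jZ_L·tanβl)
     = 305·(1760 − j222)/(305 − j1280)

Z_in ≈ 145 + j385 Ω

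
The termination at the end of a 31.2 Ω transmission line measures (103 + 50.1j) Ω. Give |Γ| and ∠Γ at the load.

Γ ≈ 0.611 ∠ 14.4°

Γ = (Z_L − Z_0)/(Z_L + Z_0) = (71.8 + j50.1)/(134.2 + j50.1)
|Γ| = 87.6/143 = 0.611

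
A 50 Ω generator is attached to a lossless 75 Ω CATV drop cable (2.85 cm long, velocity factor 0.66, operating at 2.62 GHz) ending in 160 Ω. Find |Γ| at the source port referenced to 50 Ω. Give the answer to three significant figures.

|Γ| ≈ 0.416

λ = v/f = 0.66·c / 2.62 GHz = 0.0756 m
βl = 2π·l/λ = 2π × 0.377 = 136°
tan(βl) = -0.974
Z_in = Z_0·(Z_L + jZ_0·tanβl)/(Z_0 + jZ_L·tanβl) = 58.6 + j48.8 Ω
Γ_s = (Z_in − Z_s)/(Z_in + Z_s) = (8.65 + j48.8)/(109 + j48.8), |Γ_s| = 0.416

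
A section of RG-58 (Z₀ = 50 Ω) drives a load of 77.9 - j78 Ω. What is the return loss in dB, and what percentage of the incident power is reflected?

RL ≈ 5.15 dB; 30.6% of incident power reflected

Γ = (27.9 − j78)/(127.9 − j78), |Γ| = 0.553
RL = −20·log₁₀(0.553) = 5.15 dB
P_refl/P_inc = |Γ|² = 0.306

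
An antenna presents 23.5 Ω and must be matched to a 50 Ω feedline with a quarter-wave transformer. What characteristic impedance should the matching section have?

Z_qwt = √(Z_0·R_L) = √(50 × 23.5) = √1175

Z_qwt ≈ 34.3 Ω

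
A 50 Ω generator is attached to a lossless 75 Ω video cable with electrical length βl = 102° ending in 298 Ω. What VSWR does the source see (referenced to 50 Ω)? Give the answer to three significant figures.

tan(βl) = -4.7
Z_in = Z_0·(Z_L + jZ_0·tanβl)/(Z_0 + jZ_L·tanβl) = 19.7 + j14.9 Ω
Γ_s = (Z_in − Z_s)/(Z_in + Z_s) = (-30.3 + j14.9)/(69.7 + j14.9), |Γ_s| = 0.474
VSWR = (1 + |Γ_s|)/(1 − |Γ_s|)

VSWR ≈ 2.8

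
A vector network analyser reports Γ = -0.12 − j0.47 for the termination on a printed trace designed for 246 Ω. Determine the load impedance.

Z_L ≈ 128 − j157 Ω

Z_L = Z_0·(1 + Γ)/(1 − Γ) = 246·(0.88 − j0.47)/(1.12 + j0.47)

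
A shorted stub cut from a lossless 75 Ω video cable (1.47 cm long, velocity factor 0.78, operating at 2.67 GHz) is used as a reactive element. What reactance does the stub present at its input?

λ = v/f = 0.78·c / 2.67 GHz = 0.0876 m
βl = 2π·l/λ = 2π × 0.168 = 60.4°
tan(βl) = 1.76
For a shorted stub, Z_in = jZ_0·tan(βl)

X_in ≈ 132 Ω (inductive)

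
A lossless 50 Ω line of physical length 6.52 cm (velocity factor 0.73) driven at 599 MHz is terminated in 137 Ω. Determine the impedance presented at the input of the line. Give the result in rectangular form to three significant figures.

λ = v/f = 0.73·c / 599 MHz = 0.366 m
βl = 2π·l/λ = 2π × 0.178 = 64.2°
tan(βl) = tan(64.2°) = 2.07
Z_in = Z_0·(Z_L + jZ_0·tanβl)/(Z_0 + jZ_L·tanβl)
     = 50·(137 + j103)/(50 + j283)

Z_in ≈ 21.8 − j20.3 Ω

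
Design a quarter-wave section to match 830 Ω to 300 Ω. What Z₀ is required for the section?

Z_qwt ≈ 499 Ω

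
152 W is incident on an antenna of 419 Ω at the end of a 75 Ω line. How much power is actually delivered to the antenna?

P_delivered ≈ 78.3 W

Γ = (419 − 75)/(419 + 75) = 0.696
|Γ|² = 0.485
P_refl = |Γ|²·P_inc = 73.7 W, P_del = (1 − |Γ|²)·P_inc = 78.3 W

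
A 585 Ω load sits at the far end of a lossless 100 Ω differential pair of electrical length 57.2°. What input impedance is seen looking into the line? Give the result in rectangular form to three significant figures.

Z_in ≈ 23.9 − j61.8 Ω

tan(βl) = tan(57.2°) = 1.55
Z_in = Z_0·(Z_L + jZ_0·tanβl)/(Z_0 + jZ_L·tanβl)
     = 100·(585 + j155)/(100 + j908)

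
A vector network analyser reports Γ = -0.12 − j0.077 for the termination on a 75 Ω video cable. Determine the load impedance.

Z_L ≈ 58.3 − j9.16 Ω

Z_L = Z_0·(1 + Γ)/(1 − Γ) = 75·(0.88 − j0.077)/(1.12 + j0.077)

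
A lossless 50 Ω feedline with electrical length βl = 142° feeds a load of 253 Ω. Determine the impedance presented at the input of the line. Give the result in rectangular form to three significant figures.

tan(βl) = tan(142°) = -0.781
Z_in = Z_0·(Z_L + jZ_0·tanβl)/(Z_0 + jZ_L·tanβl)
     = 50·(253 − j39.1)/(50 − j198)

Z_in ≈ 24.5 + j57.8 Ω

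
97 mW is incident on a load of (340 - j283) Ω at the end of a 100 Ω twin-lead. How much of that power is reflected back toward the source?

|Γ| = |(240 − j283)/(440 − j283)| = 0.709
|Γ|² = 0.503
P_refl = |Γ|²·P_inc = 48.8 mW, P_del = (1 − |Γ|²)·P_inc = 48.2 mW

P_reflected ≈ 48.8 mW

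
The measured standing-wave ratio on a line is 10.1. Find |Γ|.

|Γ| ≈ 0.82

|Γ| = (S − 1)/(S + 1) = (10.1 − 1)/(10.1 + 1) = 9.1/11.1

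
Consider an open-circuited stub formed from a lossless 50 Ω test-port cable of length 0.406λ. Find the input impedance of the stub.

Z_in ≈ +j74.6 Ω

βl = 2π × 0.406 = 146°
tan(βl) = -0.67
For an open-circuited stub, Z_in = −jZ_0·cot(βl) = −jZ_0/tan(βl)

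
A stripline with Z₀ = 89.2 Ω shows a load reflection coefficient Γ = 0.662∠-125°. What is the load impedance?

Z_L = Z_0·(1 + Γ)/(1 − Γ) = 89.2·(0.62 − j0.542)/(1.38 + j0.542)

Z_L ≈ 22.8 − j44 Ω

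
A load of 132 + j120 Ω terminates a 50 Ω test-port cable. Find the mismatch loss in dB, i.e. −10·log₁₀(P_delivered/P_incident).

Γ = (82 + j120)/(182 + j120), |Γ| = 0.667
|Γ|² = 0.444, so P_del/P_inc = 1 − |Γ|² = 0.556
ML = −10·log₁₀(1 − |Γ|²)

mismatch loss ≈ 2.55 dB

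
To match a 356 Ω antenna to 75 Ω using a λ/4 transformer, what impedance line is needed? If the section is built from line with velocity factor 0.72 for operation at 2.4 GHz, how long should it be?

Z_qwt = √(Z_0·R_L) = √(75 × 356) = √26700
λ = 0.72·c/f = 0.09 m, so l = λ/4 = 0.0225 m

Z_qwt ≈ 163 Ω; length ≈ 2.25 cm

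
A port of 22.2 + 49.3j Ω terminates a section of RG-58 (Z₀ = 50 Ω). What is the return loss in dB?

RL ≈ 3.78 dB

Γ = (-27.8 + j49.3)/(72.2 + j49.3), |Γ| = 0.647
RL = −20·log₁₀|Γ| = −20·log₁₀(0.647)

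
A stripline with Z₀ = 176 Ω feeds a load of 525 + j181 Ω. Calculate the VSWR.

VSWR ≈ 3.38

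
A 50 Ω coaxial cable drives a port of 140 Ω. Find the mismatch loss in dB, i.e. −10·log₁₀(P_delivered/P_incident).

mismatch loss ≈ 1.1 dB

Γ = (140 − 50)/(140 + 50) = 0.474
|Γ|² = 0.224, so P_del/P_inc = 1 − |Γ|² = 0.776
ML = −10·log₁₀(1 − |Γ|²)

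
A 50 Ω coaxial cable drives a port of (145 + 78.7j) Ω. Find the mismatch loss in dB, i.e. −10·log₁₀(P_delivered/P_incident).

Γ = (95 + j78.7)/(195 + j78.7), |Γ| = 0.587
|Γ|² = 0.344, so P_del/P_inc = 1 − |Γ|² = 0.656
ML = −10·log₁₀(1 − |Γ|²)

mismatch loss ≈ 1.83 dB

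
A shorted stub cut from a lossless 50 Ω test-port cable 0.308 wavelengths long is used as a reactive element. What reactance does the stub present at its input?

X_in ≈ -131 Ω (capacitive)

βl = 2π × 0.308 = 111°
tan(βl) = -2.62
For a shorted stub, Z_in = jZ_0·tan(βl)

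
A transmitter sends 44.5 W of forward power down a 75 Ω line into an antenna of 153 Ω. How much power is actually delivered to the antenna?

P_delivered ≈ 39.3 W

Γ = (153 − 75)/(153 + 75) = 0.342
|Γ|² = 0.117
P_refl = |Γ|²·P_inc = 5.21 W, P_del = (1 − |Γ|²)·P_inc = 39.3 W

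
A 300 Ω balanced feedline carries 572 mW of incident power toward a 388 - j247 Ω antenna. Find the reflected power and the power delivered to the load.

P_reflected ≈ 73.6 mW; P_delivered ≈ 498 mW

|Γ| = |(88 − j247)/(688 − j247)| = 0.359
|Γ|² = 0.129
P_refl = |Γ|²·P_inc = 73.6 mW, P_del = (1 − |Γ|²)·P_inc = 498 mW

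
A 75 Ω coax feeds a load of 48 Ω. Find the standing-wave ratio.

VSWR ≈ 1.56

For a purely resistive load, VSWR = R_L/Z_0 or Z_0/R_L (whichever > 1) = 75/48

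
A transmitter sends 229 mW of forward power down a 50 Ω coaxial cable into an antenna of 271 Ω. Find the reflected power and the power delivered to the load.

Γ = (271 − 50)/(271 + 50) = 0.688
|Γ|² = 0.474
P_refl = |Γ|²·P_inc = 109 mW, P_del = (1 − |Γ|²)·P_inc = 120 mW

P_reflected ≈ 109 mW; P_delivered ≈ 120 mW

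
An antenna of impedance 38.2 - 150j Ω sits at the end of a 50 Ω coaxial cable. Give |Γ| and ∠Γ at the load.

Γ ≈ 0.865 ∠ -35°

Γ = (Z_L − Z_0)/(Z_L + Z_0) = (-11.8 − j150)/(88.2 − j150)
|Γ| = 150/174 = 0.865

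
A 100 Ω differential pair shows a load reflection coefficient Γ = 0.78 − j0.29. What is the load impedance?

Z_L ≈ 232 − j438 Ω

Z_L = Z_0·(1 + Γ)/(1 − Γ) = 100·(1.78 − j0.29)/(0.22 + j0.29)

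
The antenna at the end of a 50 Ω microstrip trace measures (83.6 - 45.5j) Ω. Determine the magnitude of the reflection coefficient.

Γ = (Z_L − Z_0)/(Z_L + Z_0) = (33.6 − j45.5)/(133.6 − j45.5)
|Γ| = 56.6/141

|Γ| ≈ 0.401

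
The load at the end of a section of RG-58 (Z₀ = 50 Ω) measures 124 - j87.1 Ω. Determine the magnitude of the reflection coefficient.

Γ = (Z_L − Z_0)/(Z_L + Z_0) = (74 − j87.1)/(174 − j87.1)
|Γ| = 114/195

|Γ| ≈ 0.587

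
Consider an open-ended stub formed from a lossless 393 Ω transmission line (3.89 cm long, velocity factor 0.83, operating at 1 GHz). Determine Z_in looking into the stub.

Z_in ≈ −j263 Ω

λ = v/f = 0.83·c / 1 GHz = 0.249 m
βl = 2π·l/λ = 2π × 0.156 = 56.2°
tan(βl) = 1.5
For an open-ended stub, Z_in = −jZ_0·cot(βl) = −jZ_0/tan(βl)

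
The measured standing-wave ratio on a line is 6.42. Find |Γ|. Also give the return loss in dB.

|Γ| ≈ 0.73; return loss ≈ 2.73 dB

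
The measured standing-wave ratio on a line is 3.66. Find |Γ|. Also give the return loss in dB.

|Γ| = (S − 1)/(S + 1) = (3.66 − 1)/(3.66 + 1) = 2.66/4.66
RL = −20·log₁₀|Γ| = −20·log₁₀(0.571)

|Γ| ≈ 0.571; return loss ≈ 4.87 dB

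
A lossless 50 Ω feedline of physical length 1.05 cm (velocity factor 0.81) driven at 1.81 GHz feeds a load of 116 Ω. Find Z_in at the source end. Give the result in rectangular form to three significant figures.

λ = v/f = 0.81·c / 1.81 GHz = 0.134 m
βl = 2π·l/λ = 2π × 0.0782 = 28.2°
tan(βl) = tan(28.2°) = 0.535
Z_in = Z_0·(Z_L + jZ_0·tanβl)/(Z_0 + jZ_L·tanβl)
     = 50·(116 + j26.8)/(50 + j62.1)

Z_in ≈ 58.7 − j46.1 Ω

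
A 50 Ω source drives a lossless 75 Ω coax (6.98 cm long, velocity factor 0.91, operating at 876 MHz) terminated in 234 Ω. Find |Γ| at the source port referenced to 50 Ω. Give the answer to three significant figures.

|Γ| ≈ 0.367

λ = v/f = 0.91·c / 876 MHz = 0.312 m
βl = 2π·l/λ = 2π × 0.224 = 80.6°
tan(βl) = 6.06
Z_in = Z_0·(Z_L + jZ_0·tanβl)/(Z_0 + jZ_L·tanβl) = 24.6 − j11.1 Ω
Γ_s = (Z_in − Z_s)/(Z_in + Z_s) = (-25.4 − j11.1)/(74.6 − j11.1), |Γ_s| = 0.367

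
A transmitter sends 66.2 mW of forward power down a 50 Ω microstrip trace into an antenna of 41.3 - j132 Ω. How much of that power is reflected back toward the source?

P_reflected ≈ 45 mW

|Γ| = |(-8.7 − j132)/(91.3 − j132)| = 0.824
|Γ|² = 0.679
P_refl = |Γ|²·P_inc = 45 mW, P_del = (1 − |Γ|²)·P_inc = 21.2 mW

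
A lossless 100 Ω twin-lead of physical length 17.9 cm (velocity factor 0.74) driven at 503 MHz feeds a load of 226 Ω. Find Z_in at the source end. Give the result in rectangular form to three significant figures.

Z_in ≈ 98.9 + j83.4 Ω

λ = v/f = 0.74·c / 503 MHz = 0.441 m
βl = 2π·l/λ = 2π × 0.406 = 146°
tan(βl) = tan(146°) = -0.674
Z_in = Z_0·(Z_L + jZ_0·tanβl)/(Z_0 + jZ_L·tanβl)
     = 100·(226 − j67.4)/(100 − j152)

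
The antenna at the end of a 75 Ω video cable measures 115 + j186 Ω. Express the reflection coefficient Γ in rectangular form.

Γ ≈ 0.597 + j0.395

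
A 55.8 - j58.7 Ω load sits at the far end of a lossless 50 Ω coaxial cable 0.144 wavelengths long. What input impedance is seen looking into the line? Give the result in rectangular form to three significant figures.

βl = 2π × 0.144 = 51.8°
tan(βl) = tan(51.8°) = 1.27
Z_in = Z_0·(Z_L + jZ_0·tanβl)/(Z_0 + jZ_L·tanβl)
     = 50·(55.8 + j4.93)/(125 + j71)

Z_in ≈ 17.7 − j8.13 Ω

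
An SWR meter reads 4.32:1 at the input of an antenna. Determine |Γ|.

|Γ| ≈ 0.624

|Γ| = (S − 1)/(S + 1) = (4.32 − 1)/(4.32 + 1) = 3.32/5.32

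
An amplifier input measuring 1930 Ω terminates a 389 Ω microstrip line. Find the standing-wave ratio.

Γ = (1930 − 389)/(1930 + 389) = 0.665
VSWR = (1 + 0.665)/(1 − 0.665)

VSWR ≈ 4.96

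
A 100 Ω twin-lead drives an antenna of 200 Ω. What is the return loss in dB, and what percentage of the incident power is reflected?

Γ = (200 − 100)/(200 + 100) = 0.333
RL = −20·log₁₀(0.333) = 9.54 dB
P_refl/P_inc = |Γ|² = 0.111

RL ≈ 9.54 dB; 11.1% of incident power reflected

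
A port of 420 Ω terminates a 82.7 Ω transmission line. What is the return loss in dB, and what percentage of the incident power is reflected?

Γ = (420 − 82.7)/(420 + 82.7) = 0.671
RL = −20·log₁₀(0.671) = 3.47 dB
P_refl/P_inc = |Γ|² = 0.45

RL ≈ 3.47 dB; 45% of incident power reflected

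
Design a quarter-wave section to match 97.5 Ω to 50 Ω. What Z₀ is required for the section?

Z_qwt ≈ 69.8 Ω

Z_qwt = √(Z_0·R_L) = √(50 × 97.5) = √4875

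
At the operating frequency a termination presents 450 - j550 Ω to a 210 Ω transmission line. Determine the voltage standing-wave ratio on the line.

Γ = (Z_L − Z_0)/(Z_L + Z_0) = (240 − j550)/(660 − j550)
|Γ| = 600/859 = 0.698
VSWR = (1 + |Γ|)/(1 − |Γ|) = 1.7/0.302

VSWR ≈ 5.63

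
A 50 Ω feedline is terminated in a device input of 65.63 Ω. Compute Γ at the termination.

Γ = 0.135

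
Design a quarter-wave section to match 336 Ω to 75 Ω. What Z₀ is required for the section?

Z_qwt ≈ 159 Ω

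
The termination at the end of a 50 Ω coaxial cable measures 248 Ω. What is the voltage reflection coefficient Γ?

Γ = 0.664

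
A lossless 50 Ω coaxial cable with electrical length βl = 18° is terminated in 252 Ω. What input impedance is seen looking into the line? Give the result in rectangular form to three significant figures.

tan(βl) = tan(18°) = 0.325
Z_in = Z_0·(Z_L + jZ_0·tanβl)/(Z_0 + jZ_L·tanβl)
     = 50·(252 + j16.2)/(50 + j81.9)

Z_in ≈ 75.7 − j108 Ω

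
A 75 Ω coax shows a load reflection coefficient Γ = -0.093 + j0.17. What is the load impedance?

Z_L = Z_0·(1 + Γ)/(1 − Γ) = 75·(0.907 + j0.17)/(1.09 − j0.17)

Z_L ≈ 59 + j20.8 Ω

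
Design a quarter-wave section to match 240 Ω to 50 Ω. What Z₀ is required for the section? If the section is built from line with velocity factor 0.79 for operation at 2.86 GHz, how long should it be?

Z_qwt ≈ 110 Ω; length ≈ 2.07 cm

Z_qwt = √(Z_0·R_L) = √(50 × 240) = √12000
λ = 0.79·c/f = 0.0829 m, so l = λ/4 = 0.0207 m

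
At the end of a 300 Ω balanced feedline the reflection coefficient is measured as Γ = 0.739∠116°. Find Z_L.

Z_L = Z_0·(1 + Γ)/(1 − Γ) = 300·(0.676 + j0.664)/(1.32 − j0.664)

Z_L ≈ 62.1 + j182 Ω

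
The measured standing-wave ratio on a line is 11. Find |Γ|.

|Γ| ≈ 0.833

|Γ| = (S − 1)/(S + 1) = (11 − 1)/(11 + 1) = 10/12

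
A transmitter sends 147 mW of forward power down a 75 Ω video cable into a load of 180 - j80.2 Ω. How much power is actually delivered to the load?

|Γ| = |(105 − j80.2)/(255 − j80.2)| = 0.494
|Γ|² = 0.244
P_refl = |Γ|²·P_inc = 35.9 mW, P_del = (1 − |Γ|²)·P_inc = 111 mW

P_delivered ≈ 111 mW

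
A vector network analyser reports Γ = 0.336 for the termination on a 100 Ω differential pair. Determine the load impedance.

Z_L = Z_0·(1 + Γ)/(1 − Γ) = 100·(1.34)/(0.664)

Z_L ≈ 201 Ω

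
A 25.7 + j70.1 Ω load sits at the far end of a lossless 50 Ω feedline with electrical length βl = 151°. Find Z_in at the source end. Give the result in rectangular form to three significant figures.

tan(βl) = tan(151°) = -0.554
Z_in = Z_0·(Z_L + jZ_0·tanβl)/(Z_0 + jZ_L·tanβl)
     = 50·(25.7 + j42.4)/(88.9 − j14.2)

Z_in ≈ 10.4 + j25.5 Ω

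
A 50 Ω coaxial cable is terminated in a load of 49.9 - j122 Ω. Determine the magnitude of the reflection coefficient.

Γ = (Z_L − Z_0)/(Z_L + Z_0) = (-0.1 − j122)/(99.9 − j122)
|Γ| = 122/158

|Γ| ≈ 0.774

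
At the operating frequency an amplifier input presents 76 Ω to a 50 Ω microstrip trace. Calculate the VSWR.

For a purely resistive load, VSWR = R_L/Z_0 or Z_0/R_L (whichever > 1) = 76/50

VSWR ≈ 1.52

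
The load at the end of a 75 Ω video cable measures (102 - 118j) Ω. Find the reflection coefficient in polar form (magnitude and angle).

Γ = (Z_L − Z_0)/(Z_L + Z_0) = (27 − j118)/(177 − j118)
|Γ| = 121/213 = 0.569

Γ ≈ 0.569 ∠ -43.4°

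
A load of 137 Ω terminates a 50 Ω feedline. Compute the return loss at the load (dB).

RL ≈ 6.65 dB

Γ = (137 − 50)/(137 + 50) = 0.465
RL = −20·log₁₀|Γ| = −20·log₁₀(0.465)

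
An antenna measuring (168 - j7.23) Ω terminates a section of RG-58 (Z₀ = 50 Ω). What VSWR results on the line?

Γ = (Z_L − Z_0)/(Z_L + Z_0) = (118 − j7.23)/(218 − j7.23)
|Γ| = 118/218 = 0.542
VSWR = (1 + |Γ|)/(1 − |Γ|) = 1.54/0.458

VSWR ≈ 3.37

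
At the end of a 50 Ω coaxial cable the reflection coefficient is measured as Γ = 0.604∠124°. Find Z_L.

Z_L ≈ 15.6 + j24.5 Ω

Z_L = Z_0·(1 + Γ)/(1 − Γ) = 50·(0.662 + j0.501)/(1.34 − j0.501)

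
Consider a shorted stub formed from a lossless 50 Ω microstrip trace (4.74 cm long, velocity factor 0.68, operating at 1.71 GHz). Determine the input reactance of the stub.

λ = v/f = 0.68·c / 1.71 GHz = 0.119 m
βl = 2π·l/λ = 2π × 0.397 = 143°
tan(βl) = -0.753
For a shorted stub, Z_in = jZ_0·tan(βl)

X_in ≈ -37.6 Ω (capacitive)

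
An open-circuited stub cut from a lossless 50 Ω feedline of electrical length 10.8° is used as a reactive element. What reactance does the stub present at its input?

tan(βl) = 0.191
For an open-circuited stub, Z_in = −jZ_0·cot(βl) = −jZ_0/tan(βl)

X_in ≈ -262 Ω (capacitive)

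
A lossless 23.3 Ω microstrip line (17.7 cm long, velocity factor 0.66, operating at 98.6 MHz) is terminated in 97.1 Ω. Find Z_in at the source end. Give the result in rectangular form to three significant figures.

Z_in ≈ 17.6 − j30.9 Ω

λ = v/f = 0.66·c / 98.6 MHz = 2.01 m
βl = 2π·l/λ = 2π × 0.0881 = 31.7°
tan(βl) = tan(31.7°) = 0.618
Z_in = Z_0·(Z_L + jZ_0·tanβl)/(Z_0 + jZ_L·tanβl)
     = 23.3·(97.1 + j14.4)/(23.3 + j60)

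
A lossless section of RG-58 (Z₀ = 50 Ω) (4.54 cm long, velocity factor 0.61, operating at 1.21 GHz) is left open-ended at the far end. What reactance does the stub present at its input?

X_in ≈ 16.3 Ω (inductive)

λ = v/f = 0.61·c / 1.21 GHz = 0.151 m
βl = 2π·l/λ = 2π × 0.3 = 108°
tan(βl) = -3.07
For an open-ended stub, Z_in = −jZ_0·cot(βl) = −jZ_0/tan(βl)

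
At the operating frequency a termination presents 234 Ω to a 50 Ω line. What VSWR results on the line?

VSWR ≈ 4.68

Γ = (234 − 50)/(234 + 50) = 0.648
VSWR = (1 + 0.648)/(1 − 0.648)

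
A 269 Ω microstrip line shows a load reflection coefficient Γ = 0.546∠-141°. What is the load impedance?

Z_L = Z_0·(1 + Γ)/(1 − Γ) = 269·(0.576 − j0.344)/(1.42 + j0.344)

Z_L ≈ 87.9 − j86.1 Ω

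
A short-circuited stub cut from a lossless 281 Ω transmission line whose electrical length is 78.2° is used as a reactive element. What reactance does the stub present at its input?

X_in ≈ 1350 Ω (inductive)

tan(βl) = 4.79
For a short-circuited stub, Z_in = jZ_0·tan(βl)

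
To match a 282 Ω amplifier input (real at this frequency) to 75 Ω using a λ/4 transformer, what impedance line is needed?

Z_qwt = √(Z_0·R_L) = √(75 × 282) = √21150

Z_qwt ≈ 145 Ω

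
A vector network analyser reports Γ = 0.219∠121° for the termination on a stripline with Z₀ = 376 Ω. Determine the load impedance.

Z_L = Z_0·(1 + Γ)/(1 − Γ) = 376·(0.887 + j0.188)/(1.11 − j0.188)

Z_L ≈ 281 + j111 Ω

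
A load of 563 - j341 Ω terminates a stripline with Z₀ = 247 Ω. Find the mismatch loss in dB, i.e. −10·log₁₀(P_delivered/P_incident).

mismatch loss ≈ 1.43 dB

Γ = (316 − j341)/(810 − j341), |Γ| = 0.529
|Γ|² = 0.28, so P_del/P_inc = 1 − |Γ|² = 0.72
ML = −10·log₁₀(1 − |Γ|²)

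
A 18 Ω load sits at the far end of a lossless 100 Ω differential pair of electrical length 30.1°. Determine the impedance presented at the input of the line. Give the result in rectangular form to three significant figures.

Z_in ≈ 23.8 + j55.5 Ω

tan(βl) = tan(30.1°) = 0.58
Z_in = Z_0·(Z_L + jZ_0·tanβl)/(Z_0 + jZ_L·tanβl)
     = 100·(18 + j58)/(100 + j10.4)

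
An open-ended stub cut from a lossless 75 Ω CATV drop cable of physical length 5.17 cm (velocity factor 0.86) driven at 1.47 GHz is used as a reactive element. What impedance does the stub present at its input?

λ = v/f = 0.86·c / 1.47 GHz = 0.176 m
βl = 2π·l/λ = 2π × 0.295 = 106°
tan(βl) = -3.48
For an open-ended stub, Z_in = −jZ_0·cot(βl) = −jZ_0/tan(βl)

Z_in ≈ +j21.6 Ω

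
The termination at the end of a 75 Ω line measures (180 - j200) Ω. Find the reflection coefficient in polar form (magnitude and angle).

Γ ≈ 0.697 ∠ -24.2°

Γ = (Z_L − Z_0)/(Z_L + Z_0) = (105 − j200)/(255 − j200)
|Γ| = 226/324 = 0.697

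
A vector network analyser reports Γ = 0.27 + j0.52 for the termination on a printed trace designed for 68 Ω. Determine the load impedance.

Z_L = Z_0·(1 + Γ)/(1 − Γ) = 68·(1.27 + j0.52)/(0.73 − j0.52)

Z_L ≈ 55.6 + j88 Ω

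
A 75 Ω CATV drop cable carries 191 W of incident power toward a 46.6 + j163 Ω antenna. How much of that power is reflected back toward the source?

|Γ| = |(-28.4 + j163)/(121.6 + j163)| = 0.814
|Γ|² = 0.662
P_refl = |Γ|²·P_inc = 126 W, P_del = (1 − |Γ|²)·P_inc = 64.6 W

P_reflected ≈ 126 W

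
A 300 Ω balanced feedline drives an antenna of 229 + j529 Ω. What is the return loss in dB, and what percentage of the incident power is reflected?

RL ≈ 2.93 dB; 50.9% of incident power reflected

Γ = (-71 + j529)/(529 + j529), |Γ| = 0.713
RL = −20·log₁₀(0.713) = 2.93 dB
P_refl/P_inc = |Γ|² = 0.509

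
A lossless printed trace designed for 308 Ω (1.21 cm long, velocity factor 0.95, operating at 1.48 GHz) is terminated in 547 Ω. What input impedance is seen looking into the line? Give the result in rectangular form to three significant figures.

λ = v/f = 0.95·c / 1.48 GHz = 0.193 m
βl = 2π·l/λ = 2π × 0.0628 = 22.6°
tan(βl) = tan(22.6°) = 0.417
Z_in = Z_0·(Z_L + jZ_0·tanβl)/(Z_0 + jZ_L·tanβl)
     = 308·(547 + j128)/(308 + j228)

Z_in ≈ 415 − j179 Ω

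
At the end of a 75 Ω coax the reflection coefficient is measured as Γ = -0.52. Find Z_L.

Z_L = Z_0·(1 + Γ)/(1 − Γ) = 75·(0.48)/(1.52)

Z_L ≈ 23.7 Ω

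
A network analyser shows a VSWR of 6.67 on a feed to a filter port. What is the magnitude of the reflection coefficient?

|Γ| ≈ 0.739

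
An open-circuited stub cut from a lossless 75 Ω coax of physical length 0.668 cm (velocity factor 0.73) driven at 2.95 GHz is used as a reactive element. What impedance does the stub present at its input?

Z_in ≈ −j118 Ω

λ = v/f = 0.73·c / 2.95 GHz = 0.0742 m
βl = 2π·l/λ = 2π × 0.09 = 32.4°
tan(βl) = 0.634
For an open-circuited stub, Z_in = −jZ_0·cot(βl) = −jZ_0/tan(βl)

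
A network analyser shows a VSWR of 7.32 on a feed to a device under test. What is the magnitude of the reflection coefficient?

|Γ| = (S − 1)/(S + 1) = (7.32 − 1)/(7.32 + 1) = 6.32/8.32

|Γ| ≈ 0.76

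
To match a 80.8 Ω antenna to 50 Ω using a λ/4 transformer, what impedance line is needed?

Z_qwt = √(Z_0·R_L) = √(50 × 80.8) = √4040

Z_qwt ≈ 63.6 Ω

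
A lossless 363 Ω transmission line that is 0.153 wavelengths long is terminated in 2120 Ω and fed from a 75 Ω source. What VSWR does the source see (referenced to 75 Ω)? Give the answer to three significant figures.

βl = 2π × 0.153 = 55.1°
tan(βl) = 1.43
Z_in = Z_0·(Z_L + jZ_0·tanβl)/(Z_0 + jZ_L·tanβl) = 91.1 − j243 Ω
Γ_s = (Z_in − Z_s)/(Z_in + Z_s) = (16.1 − j243)/(166 − j243), |Γ_s| = 0.827
VSWR = (1 + |Γ_s|)/(1 − |Γ_s|)

VSWR ≈ 10.5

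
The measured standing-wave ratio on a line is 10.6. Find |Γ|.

|Γ| ≈ 0.828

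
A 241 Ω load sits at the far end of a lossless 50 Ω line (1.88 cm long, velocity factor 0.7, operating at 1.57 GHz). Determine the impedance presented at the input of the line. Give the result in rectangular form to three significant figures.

λ = v/f = 0.7·c / 1.57 GHz = 0.134 m
βl = 2π·l/λ = 2π × 0.141 = 50.6°
tan(βl) = tan(50.6°) = 1.22
Z_in = Z_0·(Z_L + jZ_0·tanβl)/(Z_0 + jZ_L·tanβl)
     = 50·(241 + j60.9)/(50 + j293)

Z_in ≈ 16.9 − j38.2 Ω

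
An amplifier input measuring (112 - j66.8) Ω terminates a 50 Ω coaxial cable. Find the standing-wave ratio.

VSWR ≈ 3.17

Γ = (Z_L − Z_0)/(Z_L + Z_0) = (62 − j66.8)/(162 − j66.8)
|Γ| = 91.1/175 = 0.52
VSWR = (1 + |Γ|)/(1 − |Γ|) = 1.52/0.48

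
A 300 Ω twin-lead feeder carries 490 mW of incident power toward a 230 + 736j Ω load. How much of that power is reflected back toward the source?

P_reflected ≈ 326 mW

|Γ| = |(-70 + j736)/(530 + j736)| = 0.815
|Γ|² = 0.664
P_refl = |Γ|²·P_inc = 326 mW, P_del = (1 − |Γ|²)·P_inc = 164 mW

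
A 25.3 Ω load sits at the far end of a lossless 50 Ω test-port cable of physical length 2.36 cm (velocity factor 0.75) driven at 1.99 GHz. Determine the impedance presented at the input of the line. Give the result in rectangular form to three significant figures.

λ = v/f = 0.75·c / 1.99 GHz = 0.113 m
βl = 2π·l/λ = 2π × 0.209 = 75.1°
tan(βl) = tan(75.1°) = 3.77
Z_in = Z_0·(Z_L + jZ_0·tanβl)/(Z_0 + jZ_L·tanβl)
     = 50·(25.3 + j188)/(50 + j95.4)

Z_in ≈ 83 + j30.2 Ω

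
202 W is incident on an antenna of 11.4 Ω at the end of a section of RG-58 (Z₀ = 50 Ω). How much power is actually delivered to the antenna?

P_delivered ≈ 122 W

Γ = (11.4 − 50)/(11.4 + 50) = -0.629
|Γ|² = 0.395
P_refl = |Γ|²·P_inc = 79.8 W, P_del = (1 − |Γ|²)·P_inc = 122 W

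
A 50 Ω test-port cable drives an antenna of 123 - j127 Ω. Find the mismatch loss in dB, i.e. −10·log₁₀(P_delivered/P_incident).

Γ = (73 − j127)/(173 − j127), |Γ| = 0.683
|Γ|² = 0.466, so P_del/P_inc = 1 − |Γ|² = 0.534
ML = −10·log₁₀(1 − |Γ|²)

mismatch loss ≈ 2.72 dB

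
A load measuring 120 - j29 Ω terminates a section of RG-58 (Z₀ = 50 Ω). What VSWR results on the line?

Γ = (Z_L − Z_0)/(Z_L + Z_0) = (70 − j29)/(170 − j29)
|Γ| = 75.8/172 = 0.439
VSWR = (1 + |Γ|)/(1 − |Γ|) = 1.44/0.561

VSWR ≈ 2.57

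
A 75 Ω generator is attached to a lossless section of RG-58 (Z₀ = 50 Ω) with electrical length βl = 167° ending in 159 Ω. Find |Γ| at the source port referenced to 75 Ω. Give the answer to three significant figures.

tan(βl) = -0.231
Z_in = Z_0·(Z_L + jZ_0·tanβl)/(Z_0 + jZ_L·tanβl) = 109 + j68.3 Ω
Γ_s = (Z_in − Z_s)/(Z_in + Z_s) = (33.8 + j68.3)/(184 + j68.3), |Γ_s| = 0.389

|Γ| ≈ 0.389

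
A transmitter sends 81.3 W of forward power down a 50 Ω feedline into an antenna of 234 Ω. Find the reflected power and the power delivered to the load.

Γ = (234 − 50)/(234 + 50) = 0.648
|Γ|² = 0.42
P_refl = |Γ|²·P_inc = 34.1 W, P_del = (1 − |Γ|²)·P_inc = 47.2 W

P_reflected ≈ 34.1 W; P_delivered ≈ 47.2 W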